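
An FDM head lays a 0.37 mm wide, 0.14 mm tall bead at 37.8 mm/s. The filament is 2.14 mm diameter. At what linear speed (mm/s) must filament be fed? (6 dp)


Q = 0.37 * 0.14 * 37.8 = 1.95804 mm^3/s
A_fil = pi*(2.14/2)^2 = 3.59680943 mm^2
v_feed = 1.95804 / 3.59680943 = 0.544382 mm/s


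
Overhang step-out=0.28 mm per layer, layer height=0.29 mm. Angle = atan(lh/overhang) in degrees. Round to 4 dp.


angle = atan(0.29/0.28) = 46.0051 degrees


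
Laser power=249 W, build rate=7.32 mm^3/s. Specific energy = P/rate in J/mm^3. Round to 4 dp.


SE = 249 / 7.32 = 34.0164 J/mm^3


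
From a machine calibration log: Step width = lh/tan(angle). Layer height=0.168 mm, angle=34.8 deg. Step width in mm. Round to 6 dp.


step = 0.168 / tan(34.8) = 0.24172 mm


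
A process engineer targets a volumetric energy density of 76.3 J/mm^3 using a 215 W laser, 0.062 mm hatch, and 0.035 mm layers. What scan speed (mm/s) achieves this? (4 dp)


v = 215 / (76.3*0.062*0.035) = 1298.5366 mm/s


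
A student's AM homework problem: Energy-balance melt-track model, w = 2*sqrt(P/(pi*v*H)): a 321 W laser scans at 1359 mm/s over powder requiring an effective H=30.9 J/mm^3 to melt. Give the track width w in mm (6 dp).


w = 2*sqrt(321/(pi*1359*30.9)) = 0.098655 mm


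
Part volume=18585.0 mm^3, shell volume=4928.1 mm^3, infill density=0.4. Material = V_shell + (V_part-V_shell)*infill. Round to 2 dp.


V_infill = (18585.0 - 4928.1) * 0.4 = 5462.76
V_total = 4928.1 + 5462.76 = 10390.86 mm^3


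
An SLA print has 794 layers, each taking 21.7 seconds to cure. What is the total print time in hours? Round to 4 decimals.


t = 794 * 21.7 / 3600 = 4.7861 hrs


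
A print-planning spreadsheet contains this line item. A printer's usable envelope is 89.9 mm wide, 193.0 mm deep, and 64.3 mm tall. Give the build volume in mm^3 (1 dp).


V = 89.9 * 193.0 * 64.3 = 1115650.0 mm^3


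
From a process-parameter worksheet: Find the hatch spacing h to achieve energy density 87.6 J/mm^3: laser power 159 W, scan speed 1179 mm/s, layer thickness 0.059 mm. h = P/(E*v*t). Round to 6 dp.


h = 159 / (87.6*1179*0.059) = 0.026093 mm


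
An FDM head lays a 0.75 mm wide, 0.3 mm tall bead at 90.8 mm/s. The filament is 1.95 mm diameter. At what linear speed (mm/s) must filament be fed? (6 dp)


Q = 0.75 * 0.3 * 90.8 = 20.43 mm^3/s
A_fil = pi*(1.95/2)^2 = 2.98647652 mm^2
v_feed = 20.43 / 2.98647652 = 6.840837 mm/s


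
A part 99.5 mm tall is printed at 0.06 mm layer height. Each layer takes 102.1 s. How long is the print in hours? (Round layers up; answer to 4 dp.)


Layers = ceil(99.5/0.06) = 1659
t = 1659 * 102.1 / 3600 = 47.0511 hrs


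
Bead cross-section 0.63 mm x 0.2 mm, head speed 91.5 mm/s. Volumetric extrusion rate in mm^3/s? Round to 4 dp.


Rate = 0.63 * 0.2 * 91.5 = 11.529 mm^3/s


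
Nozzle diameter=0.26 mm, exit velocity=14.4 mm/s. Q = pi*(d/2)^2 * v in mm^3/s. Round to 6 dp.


A = pi*(0.26/2)^2 = 0.05309292 mm^2
Q = 0.05309292 * 14.4 = 0.764538 mm^3/s


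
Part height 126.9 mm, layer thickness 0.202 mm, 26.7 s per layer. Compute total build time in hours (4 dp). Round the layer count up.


Layers = ceil(126.9/0.202) = 629
t = 629 * 26.7 / 3600 = 4.6651 hrs


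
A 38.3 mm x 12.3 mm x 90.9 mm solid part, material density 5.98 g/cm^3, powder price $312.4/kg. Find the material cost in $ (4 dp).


V = 38.3 * 12.3 * 90.9 = 42822.081 mm^3 = 42.822081 cm^3
Mass = 42.822081 * 5.98 / 1000 = 0.25607604 kg
Cost = 0.25607604 * 312.4 = 79.9982 $


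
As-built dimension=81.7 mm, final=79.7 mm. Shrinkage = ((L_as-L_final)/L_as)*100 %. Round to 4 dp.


Shrinkage = ((81.7-79.7)/81.7)*100 = 2.448 %


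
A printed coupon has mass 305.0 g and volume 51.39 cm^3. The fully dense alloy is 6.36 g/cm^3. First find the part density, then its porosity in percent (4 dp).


rho_part = 305.0 / 51.39 = 5.93500681 g/cm^3
Porosity = (1 - 5.93500681/6.36)*100 = 6.6823 %


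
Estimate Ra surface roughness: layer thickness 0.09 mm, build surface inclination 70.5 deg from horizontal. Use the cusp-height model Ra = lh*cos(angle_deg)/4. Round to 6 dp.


Ra = 0.09 * cos(70.5) / 4 = 0.007511 mm


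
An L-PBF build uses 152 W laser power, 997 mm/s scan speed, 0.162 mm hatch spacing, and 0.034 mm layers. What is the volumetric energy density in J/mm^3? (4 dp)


E = 152 / (997*0.162*0.034) = 27.6793 J/mm^3


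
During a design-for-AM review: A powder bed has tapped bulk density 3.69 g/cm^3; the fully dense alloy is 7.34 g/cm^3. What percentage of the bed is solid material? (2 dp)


Packing = (3.69/7.34)*100 = 50.27 %


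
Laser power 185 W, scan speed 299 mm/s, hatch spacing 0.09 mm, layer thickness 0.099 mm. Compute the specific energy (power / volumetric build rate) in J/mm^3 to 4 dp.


Build rate = 299 * 0.09 * 0.099 = 2.66409 mm^3/s
SE = 185 / 2.66409 = 69.4421 J/mm^3


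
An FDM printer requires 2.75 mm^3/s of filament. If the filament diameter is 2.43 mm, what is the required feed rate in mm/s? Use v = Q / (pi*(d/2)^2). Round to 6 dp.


A = pi*(2.43/2)^2 = 4.637698
v = 2.75 / 4.637698 = 0.592967 mm/s


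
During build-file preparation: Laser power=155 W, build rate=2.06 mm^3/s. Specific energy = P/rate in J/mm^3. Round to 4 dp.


SE = 155 / 2.06 = 75.2427 J/mm^3


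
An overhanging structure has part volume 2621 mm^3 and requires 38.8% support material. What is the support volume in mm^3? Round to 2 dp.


V_support = 2621 * 0.388 = 1016.95 mm^3


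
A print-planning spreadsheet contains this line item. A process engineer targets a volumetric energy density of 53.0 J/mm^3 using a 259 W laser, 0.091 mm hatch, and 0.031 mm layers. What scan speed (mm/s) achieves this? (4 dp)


v = 259 / (53.0*0.091*0.031) = 1732.2908 mm/s


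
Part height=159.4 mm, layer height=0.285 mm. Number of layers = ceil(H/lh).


Layers = ceil(159.4/0.285) = 560


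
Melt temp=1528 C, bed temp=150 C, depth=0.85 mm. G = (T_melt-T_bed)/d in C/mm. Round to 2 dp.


G = (1528-150)/0.85 = 1621.18 C/mm


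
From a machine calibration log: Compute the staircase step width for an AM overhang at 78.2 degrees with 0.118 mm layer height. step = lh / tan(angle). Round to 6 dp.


step = 0.118 / tan(78.2) = 0.024651 mm


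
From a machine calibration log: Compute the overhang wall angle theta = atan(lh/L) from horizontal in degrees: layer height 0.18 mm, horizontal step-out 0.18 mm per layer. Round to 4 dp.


angle = atan(0.18/0.18) = 45.0 degrees


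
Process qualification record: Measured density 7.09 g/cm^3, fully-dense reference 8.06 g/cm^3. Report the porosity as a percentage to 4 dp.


Porosity = (1-7.09/8.06)*100 = 12.0347 %


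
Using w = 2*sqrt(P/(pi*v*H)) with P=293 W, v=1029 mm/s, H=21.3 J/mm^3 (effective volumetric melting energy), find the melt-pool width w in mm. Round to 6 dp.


w = 2*sqrt(293/(pi*1029*21.3)) = 0.130464 mm


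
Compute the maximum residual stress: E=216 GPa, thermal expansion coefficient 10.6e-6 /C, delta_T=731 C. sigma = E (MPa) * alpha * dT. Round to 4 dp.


sigma = 216*1000 * 10.6e-6 * 731 = 1673.6976 MPa


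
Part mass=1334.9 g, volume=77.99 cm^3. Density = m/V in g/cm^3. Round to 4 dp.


rho = 1334.9 / 77.99 = 17.1163 g/cm^3


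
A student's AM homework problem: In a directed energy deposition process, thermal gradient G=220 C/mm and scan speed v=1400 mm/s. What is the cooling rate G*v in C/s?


CR = 220 * 1400 = 308000 C/s


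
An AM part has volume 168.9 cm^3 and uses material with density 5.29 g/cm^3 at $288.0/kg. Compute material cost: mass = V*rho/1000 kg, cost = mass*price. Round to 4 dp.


Mass = 168.9*5.29/1000 = 0.893481 kg
Cost = 0.893481 * 288.0 = 257.3225 $


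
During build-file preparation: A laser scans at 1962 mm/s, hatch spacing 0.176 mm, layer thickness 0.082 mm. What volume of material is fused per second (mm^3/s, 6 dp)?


Rate = 1962 * 0.176 * 0.082 = 28.315584 mm^3/s


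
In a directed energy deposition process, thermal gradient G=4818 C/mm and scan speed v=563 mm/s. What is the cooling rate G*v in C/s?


CR = 4818 * 563 = 2712534 C/s


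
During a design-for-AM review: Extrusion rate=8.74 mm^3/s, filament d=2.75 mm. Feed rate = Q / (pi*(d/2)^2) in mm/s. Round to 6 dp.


A = pi*(2.75/2)^2 = 5.939574
v = 8.74 / 5.939574 = 1.471486 mm/s


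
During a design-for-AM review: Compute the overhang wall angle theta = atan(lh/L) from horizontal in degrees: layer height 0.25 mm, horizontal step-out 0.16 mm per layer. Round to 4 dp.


angle = atan(0.25/0.16) = 57.3808 degrees


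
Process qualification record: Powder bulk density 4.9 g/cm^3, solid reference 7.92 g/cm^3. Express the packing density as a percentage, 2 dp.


Packing = (4.9/7.92)*100 = 61.87 %


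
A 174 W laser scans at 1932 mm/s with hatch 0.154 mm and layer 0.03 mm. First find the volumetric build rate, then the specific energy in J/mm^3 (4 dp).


Build rate = 1932 * 0.154 * 0.03 = 8.92584 mm^3/s
SE = 174 / 8.92584 = 19.494 J/mm^3


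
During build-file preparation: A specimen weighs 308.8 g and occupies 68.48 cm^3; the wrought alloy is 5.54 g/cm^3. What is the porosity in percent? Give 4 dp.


rho_part = 308.8 / 68.48 = 4.50934579 g/cm^3
Porosity = (1 - 4.50934579/5.54)*100 = 18.6039 %


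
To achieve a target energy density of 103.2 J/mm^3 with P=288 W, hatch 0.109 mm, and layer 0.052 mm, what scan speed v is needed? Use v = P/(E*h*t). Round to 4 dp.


v = 288 / (103.2*0.109*0.052) = 492.3602 mm/s


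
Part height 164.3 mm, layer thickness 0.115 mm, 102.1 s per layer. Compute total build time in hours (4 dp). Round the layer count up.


Layers = ceil(164.3/0.115) = 1429
t = 1429 * 102.1 / 3600 = 40.528 hrs


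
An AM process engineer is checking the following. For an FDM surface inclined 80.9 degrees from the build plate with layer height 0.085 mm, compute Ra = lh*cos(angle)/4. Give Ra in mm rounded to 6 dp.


Ra = 0.085 * cos(80.9) / 4 = 0.003361 mm


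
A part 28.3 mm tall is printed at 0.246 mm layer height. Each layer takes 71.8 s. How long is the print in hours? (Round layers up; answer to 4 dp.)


Layers = ceil(28.3/0.246) = 116
t = 116 * 71.8 / 3600 = 2.3136 hrs


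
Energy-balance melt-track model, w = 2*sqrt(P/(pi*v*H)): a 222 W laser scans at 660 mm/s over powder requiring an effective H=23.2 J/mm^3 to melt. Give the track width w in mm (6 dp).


w = 2*sqrt(222/(pi*660*23.2)) = 0.135868 mm


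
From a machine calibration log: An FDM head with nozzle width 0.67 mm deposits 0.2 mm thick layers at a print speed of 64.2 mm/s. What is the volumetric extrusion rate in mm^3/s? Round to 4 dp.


Rate = 0.67 * 0.2 * 64.2 = 8.6028 mm^3/s


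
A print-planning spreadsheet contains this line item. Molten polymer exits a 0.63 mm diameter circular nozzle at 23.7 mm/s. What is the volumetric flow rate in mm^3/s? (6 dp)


A = pi*(0.63/2)^2 = 0.31172453 mm^2
Q = 0.31172453 * 23.7 = 7.387871 mm^3/s


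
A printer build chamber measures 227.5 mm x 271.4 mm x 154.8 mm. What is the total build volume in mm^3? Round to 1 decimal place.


V = 227.5 * 271.4 * 154.8 = 9557893.8 mm^3


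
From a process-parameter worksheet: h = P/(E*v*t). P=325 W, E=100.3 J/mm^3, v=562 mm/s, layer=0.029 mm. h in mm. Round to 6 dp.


h = 325 / (100.3*562*0.029) = 0.198815 mm


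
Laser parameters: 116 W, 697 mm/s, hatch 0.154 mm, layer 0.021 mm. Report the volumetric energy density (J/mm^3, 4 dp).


E = 116 / (697*0.154*0.021) = 51.4618 J/mm^3


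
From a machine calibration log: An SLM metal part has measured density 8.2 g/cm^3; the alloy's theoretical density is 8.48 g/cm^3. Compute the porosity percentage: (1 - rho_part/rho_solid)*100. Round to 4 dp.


Porosity = (1-8.2/8.48)*100 = 3.3019 %


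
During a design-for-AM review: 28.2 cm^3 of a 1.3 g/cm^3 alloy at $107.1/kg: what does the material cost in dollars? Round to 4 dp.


Mass = 28.2*1.3/1000 = 0.03666 kg
Cost = 0.03666 * 107.1 = 3.9263 $


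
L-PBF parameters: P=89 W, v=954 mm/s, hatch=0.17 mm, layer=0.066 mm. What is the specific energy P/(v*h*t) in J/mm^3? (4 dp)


Build rate = 954 * 0.17 * 0.066 = 10.70388 mm^3/s
SE = 89 / 10.70388 = 8.3147 J/mm^3


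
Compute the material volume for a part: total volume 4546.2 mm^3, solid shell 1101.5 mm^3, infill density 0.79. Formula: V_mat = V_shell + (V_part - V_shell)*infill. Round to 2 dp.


V_infill = (4546.2 - 1101.5) * 0.79 = 2721.31
V_total = 1101.5 + 2721.31 = 3822.81 mm^3


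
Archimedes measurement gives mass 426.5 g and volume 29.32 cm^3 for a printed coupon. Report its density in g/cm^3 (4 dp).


rho = 426.5 / 29.32 = 14.5464 g/cm^3


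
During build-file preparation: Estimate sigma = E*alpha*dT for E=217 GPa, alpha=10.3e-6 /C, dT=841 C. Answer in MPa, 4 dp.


sigma = 217*1000 * 10.3e-6 * 841 = 1879.7191 MPa


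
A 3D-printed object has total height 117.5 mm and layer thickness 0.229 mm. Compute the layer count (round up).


Layers = ceil(117.5/0.229) = 514


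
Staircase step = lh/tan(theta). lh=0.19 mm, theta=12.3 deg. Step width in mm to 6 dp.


step = 0.19 / tan(12.3) = 0.871419 mm


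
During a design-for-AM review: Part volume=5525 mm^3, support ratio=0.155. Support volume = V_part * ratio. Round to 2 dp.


V_support = 5525 * 0.155 = 856.38 mm^3


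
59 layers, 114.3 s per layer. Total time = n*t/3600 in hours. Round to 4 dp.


t = 59 * 114.3 / 3600 = 1.8733 hrs


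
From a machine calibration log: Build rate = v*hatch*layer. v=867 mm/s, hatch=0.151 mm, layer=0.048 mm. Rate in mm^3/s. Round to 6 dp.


Rate = 867 * 0.151 * 0.048 = 6.284016 mm^3/s


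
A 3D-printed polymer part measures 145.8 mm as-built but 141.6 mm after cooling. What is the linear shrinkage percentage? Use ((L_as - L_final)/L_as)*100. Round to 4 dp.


Shrinkage = ((145.8-141.6)/145.8)*100 = 2.8807 %


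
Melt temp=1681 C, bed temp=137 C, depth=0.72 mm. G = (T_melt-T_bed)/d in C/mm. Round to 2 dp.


G = (1681-137)/0.72 = 2144.44 C/mm


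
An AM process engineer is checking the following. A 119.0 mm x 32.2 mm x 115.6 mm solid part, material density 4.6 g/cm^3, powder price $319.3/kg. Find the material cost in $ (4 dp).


V = 119.0 * 32.2 * 115.6 = 442956.08 mm^3 = 442.95608 cm^3
Mass = 442.95608 * 4.6 / 1000 = 2.03759797 kg
Cost = 2.03759797 * 319.3 = 650.605 $


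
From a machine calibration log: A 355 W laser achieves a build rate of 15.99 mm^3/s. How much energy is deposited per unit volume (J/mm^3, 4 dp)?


SE = 355 / 15.99 = 22.2014 J/mm^3


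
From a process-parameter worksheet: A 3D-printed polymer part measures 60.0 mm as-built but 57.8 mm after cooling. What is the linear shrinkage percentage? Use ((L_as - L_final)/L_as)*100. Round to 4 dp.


Shrinkage = ((60.0-57.8)/60.0)*100 = 3.6667 %


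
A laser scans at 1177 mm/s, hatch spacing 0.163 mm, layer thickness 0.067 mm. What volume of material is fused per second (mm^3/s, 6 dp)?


Rate = 1177 * 0.163 * 0.067 = 12.854017 mm^3/s


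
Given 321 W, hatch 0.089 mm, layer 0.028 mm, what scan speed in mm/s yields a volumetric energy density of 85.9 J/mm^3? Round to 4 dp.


v = 321 / (85.9*0.089*0.028) = 1499.5599 mm/s


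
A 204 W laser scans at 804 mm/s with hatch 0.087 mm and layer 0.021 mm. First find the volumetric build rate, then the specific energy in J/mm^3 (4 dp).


Build rate = 804 * 0.087 * 0.021 = 1.468908 mm^3/s
SE = 204 / 1.468908 = 138.8787 J/mm^3


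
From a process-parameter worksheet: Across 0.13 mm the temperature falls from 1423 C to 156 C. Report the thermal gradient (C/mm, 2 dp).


G = (1423-156)/0.13 = 9746.15 C/mm


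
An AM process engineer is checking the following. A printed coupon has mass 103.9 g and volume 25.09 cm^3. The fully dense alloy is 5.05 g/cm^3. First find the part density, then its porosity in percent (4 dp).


rho_part = 103.9 / 25.09 = 4.14109207 g/cm^3
Porosity = (1 - 4.14109207/5.05)*100 = 17.9982 %


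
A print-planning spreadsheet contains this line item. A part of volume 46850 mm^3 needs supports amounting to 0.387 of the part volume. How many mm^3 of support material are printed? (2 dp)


V_support = 46850 * 0.387 = 18130.95 mm^3


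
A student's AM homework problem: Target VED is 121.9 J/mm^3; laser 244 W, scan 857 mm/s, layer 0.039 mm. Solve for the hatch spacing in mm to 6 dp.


h = 244 / (121.9*857*0.039) = 0.059888 mm


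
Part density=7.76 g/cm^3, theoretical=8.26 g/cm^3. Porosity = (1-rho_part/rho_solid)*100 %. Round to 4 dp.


Porosity = (1-7.76/8.26)*100 = 6.0533 %


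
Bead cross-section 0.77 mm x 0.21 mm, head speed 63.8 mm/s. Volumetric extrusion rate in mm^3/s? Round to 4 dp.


Rate = 0.77 * 0.21 * 63.8 = 10.3165 mm^3/s


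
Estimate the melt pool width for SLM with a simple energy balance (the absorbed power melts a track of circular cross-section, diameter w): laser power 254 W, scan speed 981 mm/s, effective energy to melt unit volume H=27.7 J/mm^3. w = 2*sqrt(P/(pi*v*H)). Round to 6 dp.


w = 2*sqrt(254/(pi*981*27.7)) = 0.109093 mm


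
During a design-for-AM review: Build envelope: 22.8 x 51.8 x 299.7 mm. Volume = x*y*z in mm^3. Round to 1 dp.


V = 22.8 * 51.8 * 299.7 = 353957.7 mm^3


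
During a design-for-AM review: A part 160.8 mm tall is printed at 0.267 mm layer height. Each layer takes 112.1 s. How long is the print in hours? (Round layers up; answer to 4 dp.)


Layers = ceil(160.8/0.267) = 603
t = 603 * 112.1 / 3600 = 18.7768 hrs


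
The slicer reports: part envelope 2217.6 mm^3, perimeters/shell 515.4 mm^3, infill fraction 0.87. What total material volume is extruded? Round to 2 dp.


V_infill = (2217.6 - 515.4) * 0.87 = 1480.91
V_total = 515.4 + 1480.91 = 1996.31 mm^3


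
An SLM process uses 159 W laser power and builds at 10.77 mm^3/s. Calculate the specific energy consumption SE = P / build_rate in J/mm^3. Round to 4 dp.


SE = 159 / 10.77 = 14.7632 J/mm^3


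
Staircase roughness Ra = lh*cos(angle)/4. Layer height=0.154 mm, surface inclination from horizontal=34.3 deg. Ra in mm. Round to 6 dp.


Ra = 0.154 * cos(34.3) / 4 = 0.031805 mm


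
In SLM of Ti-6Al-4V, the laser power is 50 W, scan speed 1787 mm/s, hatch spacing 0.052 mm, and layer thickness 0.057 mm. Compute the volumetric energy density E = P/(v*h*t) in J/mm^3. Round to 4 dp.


E = 50 / (1787*0.052*0.057) = 9.4399 J/mm^3


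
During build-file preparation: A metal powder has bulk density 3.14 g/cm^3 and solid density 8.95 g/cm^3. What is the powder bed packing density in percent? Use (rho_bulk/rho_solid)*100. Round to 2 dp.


Packing = (3.14/8.95)*100 = 35.08 %


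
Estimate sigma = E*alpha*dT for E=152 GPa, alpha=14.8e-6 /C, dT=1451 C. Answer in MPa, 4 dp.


sigma = 152*1000 * 14.8e-6 * 1451 = 3264.1696 MPa


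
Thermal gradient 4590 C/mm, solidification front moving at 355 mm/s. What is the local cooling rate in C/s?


CR = 4590 * 355 = 1629450 C/s


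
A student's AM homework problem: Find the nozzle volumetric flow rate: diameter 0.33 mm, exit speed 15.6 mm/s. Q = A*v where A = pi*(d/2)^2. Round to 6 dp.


A = pi*(0.33/2)^2 = 0.08552986 mm^2
Q = 0.08552986 * 15.6 = 1.334266 mm^3/s


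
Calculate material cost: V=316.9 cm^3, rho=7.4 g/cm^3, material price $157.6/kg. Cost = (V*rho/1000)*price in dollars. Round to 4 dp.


Mass = 316.9*7.4/1000 = 2.34506 kg
Cost = 2.34506 * 157.6 = 369.5815 $


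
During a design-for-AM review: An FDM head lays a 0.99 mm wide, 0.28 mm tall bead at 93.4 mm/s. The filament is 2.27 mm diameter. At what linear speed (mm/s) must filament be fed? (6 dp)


Q = 0.99 * 0.28 * 93.4 = 25.89048 mm^3/s
A_fil = pi*(2.27/2)^2 = 4.0470782 mm^2
v_feed = 25.89048 / 4.0470782 = 6.397326 mm/s


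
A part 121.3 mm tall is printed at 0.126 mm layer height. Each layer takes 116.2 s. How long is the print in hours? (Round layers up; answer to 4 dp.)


Layers = ceil(121.3/0.126) = 963
t = 963 * 116.2 / 3600 = 31.0835 hrs


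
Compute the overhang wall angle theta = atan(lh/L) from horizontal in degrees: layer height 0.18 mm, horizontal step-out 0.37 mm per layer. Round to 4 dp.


angle = atan(0.18/0.37) = 25.9423 degrees


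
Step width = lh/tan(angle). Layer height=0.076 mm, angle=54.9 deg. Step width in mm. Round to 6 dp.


step = 0.076 / tan(54.9) = 0.053414 mm


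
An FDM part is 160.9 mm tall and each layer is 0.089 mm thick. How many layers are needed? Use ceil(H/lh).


Layers = ceil(160.9/0.089) = 1808


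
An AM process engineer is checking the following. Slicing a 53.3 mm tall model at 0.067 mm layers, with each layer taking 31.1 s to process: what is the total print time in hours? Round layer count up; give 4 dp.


Layers = ceil(53.3/0.067) = 796
t = 796 * 31.1 / 3600 = 6.8766 hrs


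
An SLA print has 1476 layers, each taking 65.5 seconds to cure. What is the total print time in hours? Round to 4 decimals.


t = 1476 * 65.5 / 3600 = 26.855 hrs


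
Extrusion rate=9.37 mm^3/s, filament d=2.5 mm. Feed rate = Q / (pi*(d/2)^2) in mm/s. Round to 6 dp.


A = pi*(2.5/2)^2 = 4.908739
v = 9.37 / 4.908739 = 1.908841 mm/s


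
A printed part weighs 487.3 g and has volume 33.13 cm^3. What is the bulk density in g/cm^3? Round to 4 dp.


rho = 487.3 / 33.13 = 14.7087 g/cm^3


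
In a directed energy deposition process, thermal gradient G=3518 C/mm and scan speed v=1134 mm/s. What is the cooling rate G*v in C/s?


CR = 3518 * 1134 = 3989412 C/s


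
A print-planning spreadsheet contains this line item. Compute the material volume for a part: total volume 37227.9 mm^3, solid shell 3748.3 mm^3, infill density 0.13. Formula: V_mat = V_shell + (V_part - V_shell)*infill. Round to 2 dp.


V_infill = (37227.9 - 3748.3) * 0.13 = 4352.35
V_total = 3748.3 + 4352.35 = 8100.65 mm^3


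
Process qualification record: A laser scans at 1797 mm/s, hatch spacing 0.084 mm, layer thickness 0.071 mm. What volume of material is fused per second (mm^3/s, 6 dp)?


Rate = 1797 * 0.084 * 0.071 = 10.717308 mm^3/s


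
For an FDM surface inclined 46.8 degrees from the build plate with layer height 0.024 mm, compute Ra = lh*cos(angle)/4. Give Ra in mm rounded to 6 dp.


Ra = 0.024 * cos(46.8) / 4 = 0.004107 mm


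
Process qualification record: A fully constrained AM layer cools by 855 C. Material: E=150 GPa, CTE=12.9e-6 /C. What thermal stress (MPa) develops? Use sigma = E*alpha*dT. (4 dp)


sigma = 150*1000 * 12.9e-6 * 855 = 1654.425 MPa


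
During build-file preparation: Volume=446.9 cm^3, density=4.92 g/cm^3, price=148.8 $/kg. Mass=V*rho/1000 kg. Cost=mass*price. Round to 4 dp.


Mass = 446.9*4.92/1000 = 2.198748 kg
Cost = 2.198748 * 148.8 = 327.1737 $


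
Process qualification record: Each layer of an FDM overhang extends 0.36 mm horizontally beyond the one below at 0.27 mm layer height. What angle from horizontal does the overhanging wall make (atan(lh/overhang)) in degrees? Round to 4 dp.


angle = atan(0.27/0.36) = 36.8699 degrees


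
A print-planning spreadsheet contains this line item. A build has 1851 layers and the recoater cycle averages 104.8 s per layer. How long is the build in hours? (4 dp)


t = 1851 * 104.8 / 3600 = 53.8847 hrs


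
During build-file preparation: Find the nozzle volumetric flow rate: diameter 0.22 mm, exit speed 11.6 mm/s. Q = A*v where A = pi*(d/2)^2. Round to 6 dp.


A = pi*(0.22/2)^2 = 0.03801327 mm^2
Q = 0.03801327 * 11.6 = 0.440954 mm^3/s


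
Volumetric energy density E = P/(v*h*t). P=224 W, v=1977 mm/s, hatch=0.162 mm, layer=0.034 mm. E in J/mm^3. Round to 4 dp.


E = 224 / (1977*0.162*0.034) = 20.5706 J/mm^3


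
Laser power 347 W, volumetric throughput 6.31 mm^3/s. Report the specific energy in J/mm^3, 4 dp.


SE = 347 / 6.31 = 54.9921 J/mm^3


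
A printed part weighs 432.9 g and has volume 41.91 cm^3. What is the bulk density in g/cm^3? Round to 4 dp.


rho = 432.9 / 41.91 = 10.3293 g/cm^3


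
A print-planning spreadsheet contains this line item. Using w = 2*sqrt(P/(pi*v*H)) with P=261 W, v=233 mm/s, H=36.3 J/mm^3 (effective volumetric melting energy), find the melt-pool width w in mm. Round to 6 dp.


w = 2*sqrt(261/(pi*233*36.3)) = 0.198218 mm


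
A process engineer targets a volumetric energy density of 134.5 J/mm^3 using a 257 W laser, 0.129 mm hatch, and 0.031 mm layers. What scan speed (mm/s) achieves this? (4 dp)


v = 257 / (134.5*0.129*0.031) = 477.8146 mm/s


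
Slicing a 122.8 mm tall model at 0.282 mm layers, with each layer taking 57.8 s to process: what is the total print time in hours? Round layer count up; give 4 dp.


Layers = ceil(122.8/0.282) = 436
t = 436 * 57.8 / 3600 = 7.0002 hrs


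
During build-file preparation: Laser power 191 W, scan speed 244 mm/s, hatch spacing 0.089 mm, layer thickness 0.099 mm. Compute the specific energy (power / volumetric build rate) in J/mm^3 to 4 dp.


Build rate = 244 * 0.089 * 0.099 = 2.149884 mm^3/s
SE = 191 / 2.149884 = 88.842 J/mm^3


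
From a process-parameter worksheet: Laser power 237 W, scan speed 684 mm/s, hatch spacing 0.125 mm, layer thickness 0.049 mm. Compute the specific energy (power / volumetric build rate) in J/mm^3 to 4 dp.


Build rate = 684 * 0.125 * 0.049 = 4.1895 mm^3/s
SE = 237 / 4.1895 = 56.57 J/mm^3


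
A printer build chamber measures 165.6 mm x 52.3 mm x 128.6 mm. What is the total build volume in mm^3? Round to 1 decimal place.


V = 165.6 * 52.3 * 128.6 = 1113789.2 mm^3


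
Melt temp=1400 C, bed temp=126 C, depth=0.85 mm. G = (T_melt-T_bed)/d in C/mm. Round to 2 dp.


G = (1400-126)/0.85 = 1498.82 C/mm


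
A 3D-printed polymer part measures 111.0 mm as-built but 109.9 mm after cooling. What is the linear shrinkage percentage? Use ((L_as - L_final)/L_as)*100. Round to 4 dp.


Shrinkage = ((111.0-109.9)/111.0)*100 = 0.991 %


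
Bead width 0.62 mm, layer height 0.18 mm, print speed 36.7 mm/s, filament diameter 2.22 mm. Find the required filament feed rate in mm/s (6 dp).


Q = 0.62 * 0.18 * 36.7 = 4.09572 mm^3/s
A_fil = pi*(2.22/2)^2 = 3.87075631 mm^2
v_feed = 4.09572 / 3.87075631 = 1.058119 mm/s


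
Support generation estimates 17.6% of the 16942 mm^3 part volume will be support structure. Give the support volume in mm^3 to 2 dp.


V_support = 16942 * 0.176 = 2981.79 mm^3


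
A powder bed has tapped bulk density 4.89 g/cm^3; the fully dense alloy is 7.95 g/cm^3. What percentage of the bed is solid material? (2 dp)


Packing = (4.89/7.95)*100 = 61.51 %


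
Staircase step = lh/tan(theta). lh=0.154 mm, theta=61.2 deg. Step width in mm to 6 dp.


step = 0.154 / tan(61.2) = 0.084662 mm


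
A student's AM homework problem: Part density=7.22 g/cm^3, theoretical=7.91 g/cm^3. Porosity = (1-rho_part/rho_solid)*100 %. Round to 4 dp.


Porosity = (1-7.22/7.91)*100 = 8.7231 %


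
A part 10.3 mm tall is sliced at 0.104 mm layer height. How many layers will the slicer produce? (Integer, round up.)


Layers = ceil(10.3/0.104) = 100


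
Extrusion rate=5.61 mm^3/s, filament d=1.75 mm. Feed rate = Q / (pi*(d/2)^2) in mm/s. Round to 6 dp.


A = pi*(1.75/2)^2 = 2.405282
v = 5.61 / 2.405282 = 2.332367 mm/s


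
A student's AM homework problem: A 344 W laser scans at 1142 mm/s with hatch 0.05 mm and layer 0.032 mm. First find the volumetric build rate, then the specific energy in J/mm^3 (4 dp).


Build rate = 1142 * 0.05 * 0.032 = 1.8272 mm^3/s
SE = 344 / 1.8272 = 188.2662 J/mm^3


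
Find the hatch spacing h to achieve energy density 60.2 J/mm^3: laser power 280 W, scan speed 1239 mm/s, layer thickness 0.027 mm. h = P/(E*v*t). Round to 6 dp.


h = 280 / (60.2*1239*0.027) = 0.139036 mm


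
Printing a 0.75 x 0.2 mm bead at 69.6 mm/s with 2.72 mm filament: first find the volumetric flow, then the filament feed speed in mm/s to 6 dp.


Q = 0.75 * 0.2 * 69.6 = 10.44 mm^3/s
A_fil = pi*(2.72/2)^2 = 5.81068977 mm^2
v_feed = 10.44 / 5.81068977 = 1.796689 mm/s


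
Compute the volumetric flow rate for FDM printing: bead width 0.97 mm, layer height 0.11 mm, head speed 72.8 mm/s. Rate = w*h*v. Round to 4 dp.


Rate = 0.97 * 0.11 * 72.8 = 7.7678 mm^3/s


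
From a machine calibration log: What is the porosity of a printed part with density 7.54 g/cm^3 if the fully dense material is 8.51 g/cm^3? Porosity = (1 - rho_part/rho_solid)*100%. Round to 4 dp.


Porosity = (1-7.54/8.51)*100 = 11.3984 %


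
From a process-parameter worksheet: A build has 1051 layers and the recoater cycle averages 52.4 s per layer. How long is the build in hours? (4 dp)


t = 1051 * 52.4 / 3600 = 15.2979 hrs


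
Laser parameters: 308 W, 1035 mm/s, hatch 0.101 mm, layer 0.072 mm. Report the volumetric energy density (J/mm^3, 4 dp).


E = 308 / (1035*0.101*0.072) = 40.922 J/mm^3


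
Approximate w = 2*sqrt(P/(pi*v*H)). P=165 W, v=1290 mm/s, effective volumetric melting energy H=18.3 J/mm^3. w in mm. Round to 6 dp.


w = 2*sqrt(165/(pi*1290*18.3)) = 0.094336 mm


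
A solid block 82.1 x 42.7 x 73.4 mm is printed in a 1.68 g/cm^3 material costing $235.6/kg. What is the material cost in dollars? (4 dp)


V = 82.1 * 42.7 * 73.4 = 257316.178 mm^3 = 257.316178 cm^3
Mass = 257.316178 * 1.68 / 1000 = 0.43229118 kg
Cost = 0.43229118 * 235.6 = 101.8478 $


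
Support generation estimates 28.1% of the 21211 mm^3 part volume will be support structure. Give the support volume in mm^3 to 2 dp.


V_support = 21211 * 0.281 = 5960.29 mm^3


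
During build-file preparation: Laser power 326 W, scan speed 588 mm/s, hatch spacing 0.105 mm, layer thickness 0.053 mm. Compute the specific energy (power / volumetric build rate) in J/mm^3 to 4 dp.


Build rate = 588 * 0.105 * 0.053 = 3.27222 mm^3/s
SE = 326 / 3.27222 = 99.6266 J/mm^3


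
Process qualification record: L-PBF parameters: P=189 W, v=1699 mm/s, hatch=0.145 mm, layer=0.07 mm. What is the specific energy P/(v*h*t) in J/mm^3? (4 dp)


Build rate = 1699 * 0.145 * 0.07 = 17.24485 mm^3/s
SE = 189 / 17.24485 = 10.9598 J/mm^3


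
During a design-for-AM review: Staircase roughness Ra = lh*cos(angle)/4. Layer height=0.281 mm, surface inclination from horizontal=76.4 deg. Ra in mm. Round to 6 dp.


Ra = 0.281 * cos(76.4) / 4 = 0.016519 mm


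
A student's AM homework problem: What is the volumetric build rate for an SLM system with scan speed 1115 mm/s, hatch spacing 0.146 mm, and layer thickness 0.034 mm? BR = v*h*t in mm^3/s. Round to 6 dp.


Rate = 1115 * 0.146 * 0.034 = 5.53486 mm^3/s


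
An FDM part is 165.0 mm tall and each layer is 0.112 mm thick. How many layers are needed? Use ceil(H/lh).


Layers = ceil(165.0/0.112) = 1474


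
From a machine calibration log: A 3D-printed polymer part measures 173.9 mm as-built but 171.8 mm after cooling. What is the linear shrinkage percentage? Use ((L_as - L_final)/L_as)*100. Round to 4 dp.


Shrinkage = ((173.9-171.8)/173.9)*100 = 1.2076 %


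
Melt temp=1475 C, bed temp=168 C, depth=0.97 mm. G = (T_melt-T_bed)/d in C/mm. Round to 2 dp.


G = (1475-168)/0.97 = 1347.42 C/mm


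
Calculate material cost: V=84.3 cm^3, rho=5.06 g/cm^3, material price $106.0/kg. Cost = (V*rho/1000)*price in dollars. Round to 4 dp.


Mass = 84.3*5.06/1000 = 0.426558 kg
Cost = 0.426558 * 106.0 = 45.2151 $


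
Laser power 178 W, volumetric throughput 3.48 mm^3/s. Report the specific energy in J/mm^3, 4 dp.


SE = 178 / 3.48 = 51.1494 J/mm^3


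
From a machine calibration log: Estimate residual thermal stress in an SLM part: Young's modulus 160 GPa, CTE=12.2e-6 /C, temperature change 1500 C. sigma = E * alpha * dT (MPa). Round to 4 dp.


sigma = 160*1000 * 12.2e-6 * 1500 = 2928.0 MPa


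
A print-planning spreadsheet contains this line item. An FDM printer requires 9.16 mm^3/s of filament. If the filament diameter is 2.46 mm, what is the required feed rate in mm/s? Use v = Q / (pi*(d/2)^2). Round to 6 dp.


A = pi*(2.46/2)^2 = 4.752916
v = 9.16 / 4.752916 = 1.927238 mm/s


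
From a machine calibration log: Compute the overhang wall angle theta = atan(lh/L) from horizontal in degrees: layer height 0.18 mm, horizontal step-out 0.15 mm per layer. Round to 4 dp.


angle = atan(0.18/0.15) = 50.1944 degrees


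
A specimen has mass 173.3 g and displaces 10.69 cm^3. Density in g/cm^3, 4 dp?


rho = 173.3 / 10.69 = 16.2114 g/cm^3


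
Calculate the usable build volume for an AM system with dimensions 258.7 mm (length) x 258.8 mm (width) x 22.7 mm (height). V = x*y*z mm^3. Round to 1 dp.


V = 258.7 * 258.8 * 22.7 = 1519800.4 mm^3


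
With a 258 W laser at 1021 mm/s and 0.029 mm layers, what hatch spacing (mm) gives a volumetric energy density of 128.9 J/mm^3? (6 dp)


h = 258 / (128.9*1021*0.029) = 0.067599 mm


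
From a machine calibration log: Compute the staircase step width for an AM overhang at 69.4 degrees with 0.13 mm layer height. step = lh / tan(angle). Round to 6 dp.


step = 0.13 / tan(69.4) = 0.048864 mm


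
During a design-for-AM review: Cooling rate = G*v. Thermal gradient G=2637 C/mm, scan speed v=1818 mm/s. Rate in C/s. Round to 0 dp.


CR = 2637 * 1818 = 4794066 C/s


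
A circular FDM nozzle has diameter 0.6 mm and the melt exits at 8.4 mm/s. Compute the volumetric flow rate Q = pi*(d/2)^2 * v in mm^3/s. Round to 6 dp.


A = pi*(0.6/2)^2 = 0.28274334 mm^2
Q = 0.28274334 * 8.4 = 2.375044 mm^3/s


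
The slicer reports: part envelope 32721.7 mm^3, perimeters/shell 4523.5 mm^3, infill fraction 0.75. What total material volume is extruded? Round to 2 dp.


V_infill = (32721.7 - 4523.5) * 0.75 = 21148.65
V_total = 4523.5 + 21148.65 = 25672.15 mm^3


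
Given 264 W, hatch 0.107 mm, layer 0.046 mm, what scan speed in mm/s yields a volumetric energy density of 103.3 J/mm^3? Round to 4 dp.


v = 264 / (103.3*0.107*0.046) = 519.2327 mm/s


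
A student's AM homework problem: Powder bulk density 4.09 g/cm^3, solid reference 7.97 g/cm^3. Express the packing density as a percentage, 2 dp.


Packing = (4.09/7.97)*100 = 51.32 %


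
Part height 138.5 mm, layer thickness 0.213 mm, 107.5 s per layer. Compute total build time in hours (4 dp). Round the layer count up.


Layers = ceil(138.5/0.213) = 651
t = 651 * 107.5 / 3600 = 19.4396 hrs


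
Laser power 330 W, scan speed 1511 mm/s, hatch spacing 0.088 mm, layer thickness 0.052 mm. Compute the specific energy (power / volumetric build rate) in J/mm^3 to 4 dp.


Build rate = 1511 * 0.088 * 0.052 = 6.914336 mm^3/s
SE = 330 / 6.914336 = 47.7269 J/mm^3


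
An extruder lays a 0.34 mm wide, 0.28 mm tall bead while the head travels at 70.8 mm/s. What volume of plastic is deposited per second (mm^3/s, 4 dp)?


Rate = 0.34 * 0.28 * 70.8 = 6.7402 mm^3/s


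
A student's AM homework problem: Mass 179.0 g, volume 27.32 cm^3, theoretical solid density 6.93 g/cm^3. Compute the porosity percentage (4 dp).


rho_part = 179.0 / 27.32 = 6.55197657 g/cm^3
Porosity = (1 - 6.55197657/6.93)*100 = 5.4549 %


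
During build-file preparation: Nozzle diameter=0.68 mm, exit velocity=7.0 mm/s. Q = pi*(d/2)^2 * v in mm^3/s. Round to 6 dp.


A = pi*(0.68/2)^2 = 0.36316811 mm^2
Q = 0.36316811 * 7.0 = 2.542177 mm^3/s


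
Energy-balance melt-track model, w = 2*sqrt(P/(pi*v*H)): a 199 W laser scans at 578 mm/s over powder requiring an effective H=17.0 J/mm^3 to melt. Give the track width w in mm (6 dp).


w = 2*sqrt(199/(pi*578*17.0)) = 0.160581 mm


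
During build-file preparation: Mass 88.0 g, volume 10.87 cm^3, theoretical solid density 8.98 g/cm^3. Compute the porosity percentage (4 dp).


rho_part = 88.0 / 10.87 = 8.09567617 g/cm^3
Porosity = (1 - 8.09567617/8.98)*100 = 9.8477 %


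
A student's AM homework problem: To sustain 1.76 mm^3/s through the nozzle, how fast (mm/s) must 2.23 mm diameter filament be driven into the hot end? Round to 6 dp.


A = pi*(2.23/2)^2 = 3.905707
v = 1.76 / 3.905707 = 0.450623 mm/s


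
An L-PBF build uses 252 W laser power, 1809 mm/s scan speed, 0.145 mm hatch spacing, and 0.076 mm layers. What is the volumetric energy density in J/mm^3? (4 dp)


E = 252 / (1809*0.145*0.076) = 12.641 J/mm^3


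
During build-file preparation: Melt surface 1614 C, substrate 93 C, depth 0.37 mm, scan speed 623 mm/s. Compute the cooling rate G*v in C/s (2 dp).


G = (1614-93)/0.37 = 4110.81081081 C/mm
CR = 4110.81081081 * 623 = 2561035.14 C/s


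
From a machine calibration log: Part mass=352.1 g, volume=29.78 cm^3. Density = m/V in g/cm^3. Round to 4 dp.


rho = 352.1 / 29.78 = 11.8234 g/cm^3


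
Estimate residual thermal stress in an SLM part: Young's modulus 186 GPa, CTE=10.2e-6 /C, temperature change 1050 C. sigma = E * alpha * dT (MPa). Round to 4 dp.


sigma = 186*1000 * 10.2e-6 * 1050 = 1992.06 MPa


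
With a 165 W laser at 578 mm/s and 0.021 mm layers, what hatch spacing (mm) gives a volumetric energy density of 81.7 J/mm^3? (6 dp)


h = 165 / (81.7*578*0.021) = 0.166385 mm


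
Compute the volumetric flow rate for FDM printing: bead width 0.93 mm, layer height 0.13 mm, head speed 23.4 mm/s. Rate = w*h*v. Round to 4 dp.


Rate = 0.93 * 0.13 * 23.4 = 2.8291 mm^3/s


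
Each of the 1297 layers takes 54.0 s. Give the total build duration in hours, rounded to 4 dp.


t = 1297 * 54.0 / 3600 = 19.455 hrs


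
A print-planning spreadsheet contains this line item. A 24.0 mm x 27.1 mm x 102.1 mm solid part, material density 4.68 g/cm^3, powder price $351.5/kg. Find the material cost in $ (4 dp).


V = 24.0 * 27.1 * 102.1 = 66405.84 mm^3 = 66.40584 cm^3
Mass = 66.40584 * 4.68 / 1000 = 0.31077933 kg
Cost = 0.31077933 * 351.5 = 109.2389 $


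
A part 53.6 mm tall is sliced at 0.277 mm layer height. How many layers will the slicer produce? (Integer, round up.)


Layers = ceil(53.6/0.277) = 194


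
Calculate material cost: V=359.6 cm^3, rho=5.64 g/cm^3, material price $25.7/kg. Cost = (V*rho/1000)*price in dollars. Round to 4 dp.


Mass = 359.6*5.64/1000 = 2.028144 kg
Cost = 2.028144 * 25.7 = 52.1233 $


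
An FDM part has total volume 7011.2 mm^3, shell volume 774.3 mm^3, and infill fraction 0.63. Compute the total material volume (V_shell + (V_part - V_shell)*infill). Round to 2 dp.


V_infill = (7011.2 - 774.3) * 0.63 = 3929.25
V_total = 774.3 + 3929.25 = 4703.55 mm^3


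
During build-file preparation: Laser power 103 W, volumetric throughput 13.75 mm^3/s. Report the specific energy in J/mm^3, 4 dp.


SE = 103 / 13.75 = 7.4909 J/mm^3


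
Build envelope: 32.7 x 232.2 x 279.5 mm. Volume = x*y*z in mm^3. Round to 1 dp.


V = 32.7 * 232.2 * 279.5 = 2122226.7 mm^3


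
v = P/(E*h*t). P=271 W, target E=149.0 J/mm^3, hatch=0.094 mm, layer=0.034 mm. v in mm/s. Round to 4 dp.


v = 271 / (149.0*0.094*0.034) = 569.0838 mm/s


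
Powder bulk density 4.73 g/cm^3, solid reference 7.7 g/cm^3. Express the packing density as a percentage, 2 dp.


Packing = (4.73/7.7)*100 = 61.43 %


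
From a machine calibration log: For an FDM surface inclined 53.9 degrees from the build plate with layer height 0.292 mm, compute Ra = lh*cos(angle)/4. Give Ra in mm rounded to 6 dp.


Ra = 0.292 * cos(53.9) / 4 = 0.043011 mm


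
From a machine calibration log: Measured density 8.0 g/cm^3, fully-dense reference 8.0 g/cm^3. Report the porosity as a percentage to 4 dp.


Porosity = (1-8.0/8.0)*100 = 0.0 %


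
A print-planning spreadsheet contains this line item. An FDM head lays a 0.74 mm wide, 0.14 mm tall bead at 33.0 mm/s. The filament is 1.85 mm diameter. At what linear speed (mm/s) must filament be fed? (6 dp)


Q = 0.74 * 0.14 * 33.0 = 3.4188 mm^3/s
A_fil = pi*(1.85/2)^2 = 2.68802521 mm^2
v_feed = 3.4188 / 2.68802521 = 1.271863 mm/s
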